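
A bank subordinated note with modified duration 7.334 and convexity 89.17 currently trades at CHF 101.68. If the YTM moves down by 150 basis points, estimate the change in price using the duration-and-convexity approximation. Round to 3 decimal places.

+CHF 12.206

Duration effect: -D_mod·Δy = -7.334 × (-0.015) = +0.110010
Convexity effect: ½·C·(Δy)² = 0.5 × 89.17 × (-0.015)² = +0.010031625
ΔP/P ≈ +0.110010 + 0.010031625 = +0.120041625
ΔP ≈ 101.68 × (+0.120041625) = +12.20583243.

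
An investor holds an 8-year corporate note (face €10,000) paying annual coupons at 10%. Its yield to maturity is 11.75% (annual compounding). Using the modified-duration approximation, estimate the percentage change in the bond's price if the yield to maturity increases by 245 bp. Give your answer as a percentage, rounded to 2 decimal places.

Periodic yield y = 0.1175. Modified duration first:
  t   CF        PV=CF/(1+0.1175)^t    t·PV
  1     1,000.00       894.8546       894.8546
  2     1,000.00       800.7647     1,601.5295
  3     1,000.00       716.5680     2,149.7040
  4     1,000.00       641.2242     2,564.8966
  5     1,000.00       573.8024     2,869.0119
  6     1,000.00       513.4697     3,080.8181
  7     1,000.00       459.4807     3,216.3649
  8    11,000.00     4,522.8526    36,182.8205
  Σ                  9,123.0168    52,560.0001
P = 9,123.0168; D_Mac = 5.76125 yrs; D_mod = 5.76125/(1+0.1175) = 5.15548 yrs.
ΔP/P ≈ -D_mod · Δy = -5.15548 × (+0.0245) = -0.126309 = -12.6309%.

-12.63%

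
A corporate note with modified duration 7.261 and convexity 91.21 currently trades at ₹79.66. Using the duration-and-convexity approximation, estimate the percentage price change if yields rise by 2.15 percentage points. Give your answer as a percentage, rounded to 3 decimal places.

Duration effect: -D_mod·Δy = -7.261 × (+0.0215) = -0.1561115
Convexity effect: ½·C·(Δy)² = 0.5 × 91.21 × (0.0215)² = +0.02108091125
ΔP/P ≈ -0.1561115 + 0.02108091125 = -0.13503058875
= -13.503058875%.

-13.503%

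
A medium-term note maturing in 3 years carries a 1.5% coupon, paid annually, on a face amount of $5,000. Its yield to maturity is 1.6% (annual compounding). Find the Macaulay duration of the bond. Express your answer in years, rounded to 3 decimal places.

2.956 years

Periodic yield y = 0.016. Discount each cash flow and weight by its year:
  t   CF        PV=CF/(1+0.016)^t    t·PV
  1        75.00        73.8189        73.8189
  2        75.00        72.6564       145.3128
  3     5,075.00     4,838.9922    14,516.9766
  Σ                  4,985.4675    14,736.1083
Price P = Σ PV = 4,985.4675.
Macaulay duration = Σ(t·PV) / P = 14,736.1083 / 4,985.4675 = 2.95581 years.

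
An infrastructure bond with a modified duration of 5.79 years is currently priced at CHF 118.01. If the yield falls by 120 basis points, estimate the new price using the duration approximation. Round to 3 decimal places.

CHF 126.209

Duration approximation: ΔP/P ≈ -D_mod · Δy = -5.79 × (-0.012) = +0.069480.
New price ≈ 118.01 × (1 + 0.069480) = 126.2093348.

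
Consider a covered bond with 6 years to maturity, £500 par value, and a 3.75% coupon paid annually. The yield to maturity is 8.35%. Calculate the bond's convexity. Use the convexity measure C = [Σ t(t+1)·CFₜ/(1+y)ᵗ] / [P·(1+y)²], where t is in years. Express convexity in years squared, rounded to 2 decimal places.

31.12

With y = 0.0835:
  t   CF        PV=CF/(1+0.0835)^t    t·PV        t(t+1)·PV
  1        18.75        17.3050        17.3050          34.6101
  2        18.75        15.9714        31.9428          95.8285
  3        18.75        14.7406        44.2217         176.8869
  4        18.75        13.6046        54.4184         272.0919
  5        18.75        12.5562        62.7808         376.6847
  6       518.75       320.6156     1,923.6934      13,465.8541
  Σ                    394.7934     2,134.3622      14,421.9562
P = 394.7934.
Convexity = Σ t(t+1)·PV / [P·(1+y)²] = 14,421.9562 / (394.7934 × 1.173972) = 31.11691.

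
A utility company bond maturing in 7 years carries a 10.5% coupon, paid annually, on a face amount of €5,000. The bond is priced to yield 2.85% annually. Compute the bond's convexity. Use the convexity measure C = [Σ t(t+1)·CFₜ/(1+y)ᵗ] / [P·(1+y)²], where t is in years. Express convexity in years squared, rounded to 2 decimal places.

With y = 0.0285:
  t   CF        PV=CF/(1+0.0285)^t    t·PV        t(t+1)·PV
  1       525.00       510.4521       510.4521       1,020.9042
  2       525.00       496.3074       992.6147       2,977.8441
  3       525.00       482.5546     1,447.6637       5,790.6546
  4       525.00       469.1828     1,876.7314       9,383.6568
  5       525.00       456.1817     2,280.9083      13,685.4499
  6       525.00       443.5408     2,661.2445      18,628.7115
  7     5,525.00     4,538.3941    31,768.7590     254,150.0720
  Σ                  7,396.6134    41,538.3737     305,637.2932
P = 7,396.6134.
Convexity = Σ t(t+1)·PV / [P·(1+y)²] = 305,637.2932 / (7,396.6134 × 1.057812) = 39.06293.

39.06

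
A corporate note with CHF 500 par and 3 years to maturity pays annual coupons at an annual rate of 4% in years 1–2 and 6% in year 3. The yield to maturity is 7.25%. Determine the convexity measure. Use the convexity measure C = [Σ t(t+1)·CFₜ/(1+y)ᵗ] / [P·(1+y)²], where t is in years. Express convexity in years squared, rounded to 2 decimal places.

9.89

With y = 0.0725:
  t   CF        PV=CF/(1+0.0725)^t    t·PV        t(t+1)·PV
  1        20.00        18.6480        18.6480          37.2960
  2        20.00        17.3874        34.7749         104.3246
  3       530.00       429.6195     1,288.8584       5,155.4338
  Σ                    465.6549     1,342.2813       5,297.0544
P = 465.6549.
Convexity = Σ t(t+1)·PV / [P·(1+y)²] = 5,297.0544 / (465.6549 × 1.150256) = 9.88953.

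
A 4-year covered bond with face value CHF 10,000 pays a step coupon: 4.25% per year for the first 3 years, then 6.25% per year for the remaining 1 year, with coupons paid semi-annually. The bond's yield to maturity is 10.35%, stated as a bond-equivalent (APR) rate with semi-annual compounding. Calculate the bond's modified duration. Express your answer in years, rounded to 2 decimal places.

Periodic yield y = 0.05175. First find Macaulay duration:
  t   CF        PV=CF/(1+0.05175)^t    t·PV
  1       212.50       202.0442       202.0442
  2       212.50       192.1029       384.2058
  3       212.50       182.6507       547.9521
  4       212.50       173.6636       694.6545
  5       212.50       165.1187       825.5936
  6       212.50       156.9943       941.9656
  7       312.50       219.5141     1,536.5985
  8    10,312.50     6,887.5346    55,100.2771
  Σ                  8,179.6232    60,233.2915
P = 8,179.6232; Macaulay duration = 60,233.2915 / 8,179.6232 = 7.36382 half-year periods = 3.68191 years.
Modified duration = D_Mac / (1 + y) = 3.68191 / 1.05175 = 3.50075 years.

3.50 years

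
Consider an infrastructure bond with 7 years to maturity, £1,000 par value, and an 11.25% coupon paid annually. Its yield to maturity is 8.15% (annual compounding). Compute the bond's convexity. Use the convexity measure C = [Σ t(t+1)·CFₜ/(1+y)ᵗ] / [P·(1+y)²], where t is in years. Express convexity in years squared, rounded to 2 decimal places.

With y = 0.0815:
  t   CF        PV=CF/(1+0.0815)^t    t·PV        t(t+1)·PV
  1       112.50       104.0222       104.0222         208.0444
  2       112.50        96.1833       192.3665         577.0995
  3       112.50        88.9350       266.8051       1,067.2206
  4       112.50        82.2331       328.9322       1,644.6611
  5       112.50        76.0361       380.1806       2,281.0834
  6       112.50        70.3062       421.8370       2,952.8587
  7     1,112.50       642.8570     4,499.9988      35,999.9900
  Σ                  1,160.5728     6,194.1423      44,730.9577
P = 1,160.5728.
Convexity = Σ t(t+1)·PV / [P·(1+y)²] = 44,730.9577 / (1,160.5728 × 1.169642) = 32.95207.

32.95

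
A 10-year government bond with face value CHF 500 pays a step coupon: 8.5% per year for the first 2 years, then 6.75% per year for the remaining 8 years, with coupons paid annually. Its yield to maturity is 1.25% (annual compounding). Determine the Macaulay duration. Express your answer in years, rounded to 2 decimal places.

Periodic yield y = 0.0125. Discount each cash flow and weight by its year:
  t   CF        PV=CF/(1+0.0125)^t    t·PV
  1        42.50        41.9753        41.9753
  2        42.50        41.4571        82.9142
  3        33.75        32.5154        97.5461
  4        33.75        32.1139       128.4558
  5        33.75        31.7175       158.5874
  6        33.75        31.3259       187.9554
  7        33.75        30.9392       216.5741
  8        33.75        30.5572       244.4576
  9        33.75        30.1799       271.6195
  10      533.75       471.3978     4,713.9782
  Σ                    774.1792     6,144.0636
Price P = Σ PV = 774.1792.
Macaulay duration = Σ(t·PV) / P = 6,144.0636 / 774.1792 = 7.93623 years.

7.94 years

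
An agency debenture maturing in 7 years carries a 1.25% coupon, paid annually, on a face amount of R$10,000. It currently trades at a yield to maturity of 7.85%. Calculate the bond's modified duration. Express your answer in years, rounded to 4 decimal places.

Periodic yield y = 0.0785. First find Macaulay duration:
  t   CF        PV=CF/(1+0.0785)^t    t·PV
  1       125.00       115.9017       115.9017
  2       125.00       107.4657       214.9313
  3       125.00        99.6436       298.9309
  4       125.00        92.3909       369.5638
  5       125.00        85.6662       428.3308
  6       125.00        79.4308       476.5850
  7    10,125.00     5,965.5980    41,759.1861
  Σ                  6,546.0970    43,663.4296
P = 6,546.0970; Macaulay duration = 43,663.4296 / 6,546.0970 = 6.67015 years.
Modified duration = D_Mac / (1 + y) = 6.67015 / 1.0785 = 6.18465 years.

6.1847 years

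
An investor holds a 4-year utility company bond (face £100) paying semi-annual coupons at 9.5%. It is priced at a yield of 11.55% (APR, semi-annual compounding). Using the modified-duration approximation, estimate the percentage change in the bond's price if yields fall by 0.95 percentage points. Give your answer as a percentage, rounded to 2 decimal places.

+3.05%

Periodic yield y = 0.05775. Modified duration first:
  t   CF        PV=CF/(1+0.05775)^t    t·PV
  1         4.75         4.4907         4.4907
  2         4.75         4.2455         8.4910
  3         4.75         4.0137        12.0411
  4         4.75         3.7946        15.1782
  5         4.75         3.5874        17.9369
  6         4.75         3.3915        20.3492
  7         4.75         3.2064        22.4445
  8       104.75        66.8482       534.7857
  Σ                     93.5779       635.7173
P = 93.5779; D_Mac = 6.79346 half-year periods = 3.39673 yrs; D_mod = 3.39673/(1+0.05775) = 3.21128 yrs.
ΔP/P ≈ -D_mod · Δy = -3.21128 × (-0.0095) = +0.030507 = +3.0507%.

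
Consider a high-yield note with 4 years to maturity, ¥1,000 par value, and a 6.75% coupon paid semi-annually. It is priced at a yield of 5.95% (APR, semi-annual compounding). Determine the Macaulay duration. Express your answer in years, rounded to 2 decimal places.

3.58 years

Periodic yield y = 0.02975. Discount each cash flow and weight by its period:
  t   CF        PV=CF/(1+0.02975)^t    t·PV
  1        33.75        32.7749        32.7749
  2        33.75        31.8281        63.6561
  3        33.75        30.9085        92.7256
  4        33.75        30.0156       120.0623
  5        33.75        29.1484       145.7420
  6        33.75        28.3063       169.8377
  7        33.75        27.4885       192.4196
  8     1,033.75       817.6381     6,541.1048
  Σ                  1,028.1084     7,358.3230
Price P = Σ PV = 1,028.1084.
Macaulay duration = Σ(t·PV) / P = 7,358.3230 / 1,028.1084 = 7.15715 half-year periods.
In years: 7.15715 / 2 = 3.57857 years.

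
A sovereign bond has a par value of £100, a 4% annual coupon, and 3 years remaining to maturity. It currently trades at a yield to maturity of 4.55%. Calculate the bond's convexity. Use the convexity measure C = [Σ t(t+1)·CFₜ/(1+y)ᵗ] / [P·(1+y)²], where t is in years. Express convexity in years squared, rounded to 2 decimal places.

10.42

With y = 0.0455:
  t   CF        PV=CF/(1+0.0455)^t    t·PV        t(t+1)·PV
  1         4.00         3.8259         3.8259           7.6518
  2         4.00         3.6594         7.3188          21.9565
  3       104.00        91.0042       273.0125       1,092.0499
  Σ                     98.4895       284.1572       1,121.6582
P = 98.4895.
Convexity = Σ t(t+1)·PV / [P·(1+y)²] = 1,121.6582 / (98.4895 × 1.093070) = 10.41892.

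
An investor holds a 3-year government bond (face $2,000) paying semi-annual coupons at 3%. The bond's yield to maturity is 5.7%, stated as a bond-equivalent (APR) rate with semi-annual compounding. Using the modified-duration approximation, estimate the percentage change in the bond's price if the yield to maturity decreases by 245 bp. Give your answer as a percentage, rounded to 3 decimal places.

+6.875%

Periodic yield y = 0.0285. Modified duration first:
  t   CF        PV=CF/(1+0.0285)^t    t·PV
  1        30.00        29.1687        29.1687
  2        30.00        28.3604        56.7208
  3        30.00        27.5745        82.7236
  4        30.00        26.8104       107.2418
  5        30.00        26.0675       130.3376
  6     2,030.00     1,715.0242    10,290.1454
  Σ                  1,853.0059    10,696.3380
P = 1,853.0059; D_Mac = 5.77243 half-year periods = 2.88621 yrs; D_mod = 2.88621/(1+0.0285) = 2.80623 yrs.
ΔP/P ≈ -D_mod · Δy = -2.80623 × (-0.0245) = +0.068753 = +6.8753%.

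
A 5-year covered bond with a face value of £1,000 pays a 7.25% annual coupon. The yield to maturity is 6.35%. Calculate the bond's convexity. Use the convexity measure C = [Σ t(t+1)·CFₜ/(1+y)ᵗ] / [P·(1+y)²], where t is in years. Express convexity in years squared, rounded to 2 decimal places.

22.18

With y = 0.0635:
  t   CF        PV=CF/(1+0.0635)^t    t·PV        t(t+1)·PV
  1        72.50        68.1711        68.1711         136.3423
  2        72.50        64.1007       128.2015         384.6044
  3        72.50        60.2734       180.8201         723.2805
  4        72.50        56.6745       226.6982       1,133.4909
  5     1,072.50       788.3332     3,941.6661      23,649.9967
  Σ                  1,037.5530     4,545.5570      26,027.7148
P = 1,037.5530.
Convexity = Σ t(t+1)·PV / [P·(1+y)²] = 26,027.7148 / (1,037.5530 × 1.131032) = 22.17945.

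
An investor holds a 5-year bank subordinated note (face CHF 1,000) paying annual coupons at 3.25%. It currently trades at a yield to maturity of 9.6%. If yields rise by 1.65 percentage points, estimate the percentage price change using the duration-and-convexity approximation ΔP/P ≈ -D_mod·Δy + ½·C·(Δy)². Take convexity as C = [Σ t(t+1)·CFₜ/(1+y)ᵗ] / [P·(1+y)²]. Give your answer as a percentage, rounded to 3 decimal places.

With y = 0.096:
  t   CF        PV=CF/(1+0.096)^t    t·PV        t(t+1)·PV
  1        32.50        29.6533        29.6533          59.3066
  2        32.50        27.0559        54.1118         162.3355
  3        32.50        24.6861        74.0582         296.2327
  4        32.50        22.5238        90.0951         450.4755
  5     1,032.50       652.8859     3,264.4295      19,586.5770
  Σ                    756.8049     3,512.3479      20,554.9272
P = 756.8049; D_Mac = 4.64102 yrs; D_mod = 4.23451 yrs; C = 22.61054.
Duration effect: -4.23451 × (+0.0165) = -0.069869
Convexity effect: 0.5 × 22.61054 × (0.0165)² = +0.0030779
ΔP/P ≈ -0.069869 + 0.0030779 = -0.066792 = -6.6792%.

-6.679%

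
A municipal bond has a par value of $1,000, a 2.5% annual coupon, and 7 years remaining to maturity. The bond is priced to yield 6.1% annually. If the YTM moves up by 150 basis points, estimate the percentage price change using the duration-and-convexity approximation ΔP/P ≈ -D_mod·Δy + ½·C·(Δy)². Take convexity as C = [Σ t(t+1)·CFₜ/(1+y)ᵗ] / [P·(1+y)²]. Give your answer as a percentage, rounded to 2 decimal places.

-8.60%

With y = 0.061:
  t   CF        PV=CF/(1+0.061)^t    t·PV        t(t+1)·PV
  1        25.00        23.5627        23.5627          47.1254
  2        25.00        22.2080        44.4160         133.2479
  3        25.00        20.9312        62.7936         251.1742
  4        25.00        19.7278        78.9112         394.5558
  5        25.00        18.5936        92.9679         557.8075
  6        25.00        17.5246       105.1475         736.0325
  7     1,025.00       677.1988     4,740.3916      37,923.1326
  Σ                    799.7466     5,148.1904      40,043.0760
P = 799.7466; D_Mac = 6.43728 yrs; D_mod = 6.06718 yrs; C = 44.47790.
Duration effect: -6.06718 × (+0.015) = -0.091008
Convexity effect: 0.5 × 44.47790 × (0.015)² = +0.0050038
ΔP/P ≈ -0.091008 + 0.0050038 = -0.086004 = -8.6004%.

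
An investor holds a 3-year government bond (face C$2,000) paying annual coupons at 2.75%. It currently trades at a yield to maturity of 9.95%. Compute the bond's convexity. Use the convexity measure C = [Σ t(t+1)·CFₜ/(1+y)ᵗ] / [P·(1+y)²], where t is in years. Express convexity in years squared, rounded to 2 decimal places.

9.54

With y = 0.0995:
  t   CF        PV=CF/(1+0.0995)^t    t·PV        t(t+1)·PV
  1        55.00        50.0227        50.0227         100.0455
  2        55.00        45.4959        90.9918         272.9754
  3     2,055.00     1,546.0592     4,638.1777      18,552.7106
  Σ                  1,641.5779     4,779.1922      18,925.7315
P = 1,641.5779.
Convexity = Σ t(t+1)·PV / [P·(1+y)²] = 18,925.7315 / (1,641.5779 × 1.208900) = 9.53676.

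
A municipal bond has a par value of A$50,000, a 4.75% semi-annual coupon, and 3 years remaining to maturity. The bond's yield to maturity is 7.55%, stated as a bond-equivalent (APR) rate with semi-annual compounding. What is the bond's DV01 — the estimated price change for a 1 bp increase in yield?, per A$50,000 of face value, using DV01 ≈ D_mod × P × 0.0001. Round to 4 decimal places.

A$12.5978

Periodic yield y = 0.03775.
  t   CF        PV=CF/(1+0.03775)^t    t·PV
  1     1,187.50     1,144.3026     1,144.3026
  2     1,187.50     1,102.6765     2,205.3531
  3     1,187.50     1,062.5647     3,187.6942
  4     1,187.50     1,023.9120     4,095.6482
  5     1,187.50       986.6654     4,933.3271
  6    51,187.50    40,983.3511   245,900.1067
  Σ                 46,303.4724   261,466.4318
P = 46,303.4724; D_Mac = 5.64680 half-year periods = 2.82340 yrs; D_mod = 2.72069 yrs.
DV01 ≈ 2.72069 × 46,303.4724 × 0.0001 = 12.597756.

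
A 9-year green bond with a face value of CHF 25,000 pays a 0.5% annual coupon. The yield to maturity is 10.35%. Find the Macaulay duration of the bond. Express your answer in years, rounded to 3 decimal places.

8.700 years

Periodic yield y = 0.1035. Discount each cash flow and weight by its year:
  t   CF        PV=CF/(1+0.1035)^t    t·PV
  1       125.00       113.2759       113.2759
  2       125.00       102.6515       205.3030
  3       125.00        93.0236       279.0707
  4       125.00        84.2987       337.1946
  5       125.00        76.3921       381.9604
  6       125.00        69.2271       415.3625
  7       125.00        62.7341       439.1387
  8       125.00        56.8501       454.8009
  9    25,125.00    10,355.1175    93,196.0579
  Σ                 11,013.5706    95,822.1646
Price P = Σ PV = 11,013.5706.
Macaulay duration = Σ(t·PV) / P = 95,822.1646 / 11,013.5706 = 8.70037 years.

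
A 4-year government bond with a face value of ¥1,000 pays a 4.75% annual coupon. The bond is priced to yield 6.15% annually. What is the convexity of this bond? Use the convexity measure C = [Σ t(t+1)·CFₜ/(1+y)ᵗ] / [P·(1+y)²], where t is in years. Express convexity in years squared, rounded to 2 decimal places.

16.15

With y = 0.0615:
  t   CF        PV=CF/(1+0.0615)^t    t·PV        t(t+1)·PV
  1        47.50        44.7480        44.7480          89.4960
  2        47.50        42.1554        84.3109         252.9326
  3        47.50        39.7131       119.1393         476.5570
  4     1,047.50       825.0382     3,300.1527      16,500.7633
  Σ                    951.6547     3,548.3508      17,319.7489
P = 951.6547.
Convexity = Σ t(t+1)·PV / [P·(1+y)²] = 17,319.7489 / (951.6547 × 1.126782) = 16.15185.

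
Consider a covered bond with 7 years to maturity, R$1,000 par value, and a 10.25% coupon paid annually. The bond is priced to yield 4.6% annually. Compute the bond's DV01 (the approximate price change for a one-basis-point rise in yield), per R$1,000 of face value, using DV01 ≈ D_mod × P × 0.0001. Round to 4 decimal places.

R$0.7083

Periodic yield y = 0.046.
  t   CF        PV=CF/(1+0.046)^t    t·PV
  1       102.50        97.9924        97.9924
  2       102.50        93.6829       187.3659
  3       102.50        89.5630       268.6891
  4       102.50        85.6243       342.4973
  5       102.50        81.8588       409.2941
  6       102.50        78.2589       469.5534
  7     1,102.50       804.7423     5,633.1958
  Σ                  1,331.7226     7,408.5879
P = 1,331.7226; D_Mac = 5.56316 yrs; D_mod = 5.31851 yrs.
DV01 ≈ 5.31851 × 1,331.7226 × 0.0001 = 0.708278.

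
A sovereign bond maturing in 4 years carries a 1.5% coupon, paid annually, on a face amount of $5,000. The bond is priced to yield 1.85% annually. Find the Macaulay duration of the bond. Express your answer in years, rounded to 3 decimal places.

3.912 years

Periodic yield y = 0.0185. Discount each cash flow and weight by its year:
  t   CF        PV=CF/(1+0.0185)^t    t·PV
  1        75.00        73.6377        73.6377
  2        75.00        72.3001       144.6003
  3        75.00        70.9869       212.9607
  4     5,075.00     4,716.1967    18,864.7869
  Σ                  4,933.1215    19,295.9856
Price P = Σ PV = 4,933.1215.
Macaulay duration = Σ(t·PV) / P = 19,295.9856 / 4,933.1215 = 3.91152 years.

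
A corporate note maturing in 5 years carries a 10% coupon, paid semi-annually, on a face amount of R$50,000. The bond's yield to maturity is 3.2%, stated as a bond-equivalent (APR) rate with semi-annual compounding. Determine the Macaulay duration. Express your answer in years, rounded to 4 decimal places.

Periodic yield y = 0.016. Discount each cash flow and weight by its period:
  t   CF        PV=CF/(1+0.016)^t    t·PV
  1     2,500.00     2,460.6299     2,460.6299
  2     2,500.00     2,421.8798     4,843.7597
  3     2,500.00     2,383.7400     7,151.2200
  4     2,500.00     2,346.2008     9,384.8032
  5     2,500.00     2,309.2527    11,546.2637
  6     2,500.00     2,272.8866    13,637.3194
  7     2,500.00     2,237.0931    15,659.6515
  8     2,500.00     2,201.8633    17,614.9061
  9     2,500.00     2,167.1882    19,504.6942
  10   52,500.00    44,794.2453   447,942.4530
  Σ                 65,594.9798   549,745.7007
Price P = Σ PV = 65,594.9798.
Macaulay duration = Σ(t·PV) / P = 549,745.7007 / 65,594.9798 = 8.38091 half-year periods.
In years: 8.38091 / 2 = 4.19046 years.

4.1905 years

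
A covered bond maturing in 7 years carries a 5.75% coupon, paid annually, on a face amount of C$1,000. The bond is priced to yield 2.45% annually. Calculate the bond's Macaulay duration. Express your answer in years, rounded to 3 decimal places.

Periodic yield y = 0.0245. Discount each cash flow and weight by its year:
  t   CF        PV=CF/(1+0.0245)^t    t·PV
  1        57.50        56.1249        56.1249
  2        57.50        54.7828       109.5655
  3        57.50        53.4727       160.4180
  4        57.50        52.1939       208.7757
  5        57.50        50.9458       254.7288
  6        57.50        49.7274       298.3646
  7     1,057.50       892.6817     6,248.7720
  Σ                  1,209.9292     7,336.7496
Price P = Σ PV = 1,209.9292.
Macaulay duration = Σ(t·PV) / P = 7,336.7496 / 1,209.9292 = 6.06378 years.

6.064 years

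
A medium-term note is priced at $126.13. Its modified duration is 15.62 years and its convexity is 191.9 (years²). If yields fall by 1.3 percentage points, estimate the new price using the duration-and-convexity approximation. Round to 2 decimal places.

$153.79

Duration effect: -D_mod·Δy = -15.62 × (-0.013) = +0.203060
Convexity effect: ½·C·(Δy)² = 0.5 × 191.9 × (-0.013)² = +0.01621555
ΔP/P ≈ +0.203060 + 0.01621555 = +0.21927555
New price ≈ 126.13 × (1 + 0.21927555) = 153.7872251215.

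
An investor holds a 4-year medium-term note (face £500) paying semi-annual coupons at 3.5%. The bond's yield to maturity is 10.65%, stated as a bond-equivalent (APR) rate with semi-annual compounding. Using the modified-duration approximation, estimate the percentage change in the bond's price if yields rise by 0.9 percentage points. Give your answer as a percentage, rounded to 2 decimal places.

Periodic yield y = 0.05325. Modified duration first:
  t   CF        PV=CF/(1+0.05325)^t    t·PV
  1         8.75         8.3076         8.3076
  2         8.75         7.8876        15.7752
  3         8.75         7.4888        22.4665
  4         8.75         7.1102        28.4408
  5         8.75         6.7507        33.7536
  6         8.75         6.4094        38.4566
  7         8.75         6.0854        42.5977
  8       508.75       335.9330     2,687.4641
  Σ                    385.9728     2,877.2621
P = 385.9728; D_Mac = 7.45457 half-year periods = 3.72729 yrs; D_mod = 3.72729/(1+0.05325) = 3.53884 yrs.
ΔP/P ≈ -D_mod · Δy = -3.53884 × (+0.009) = -0.031850 = -3.1850%.

-3.18%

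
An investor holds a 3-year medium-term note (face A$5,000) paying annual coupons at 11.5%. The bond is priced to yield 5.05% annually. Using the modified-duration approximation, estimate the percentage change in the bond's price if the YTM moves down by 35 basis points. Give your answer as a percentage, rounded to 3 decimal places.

+0.908%

Periodic yield y = 0.0505. Modified duration first:
  t   CF        PV=CF/(1+0.0505)^t    t·PV
  1       575.00       547.3584       547.3584
  2       575.00       521.0456     1,042.0912
  3     5,575.00     4,809.0213    14,427.0639
  Σ                  5,877.4253    16,016.5135
P = 5,877.4253; D_Mac = 2.72509 yrs; D_mod = 2.72509/(1+0.0505) = 2.59409 yrs.
ΔP/P ≈ -D_mod · Δy = -2.59409 × (-0.0035) = +0.009079 = +0.9079%.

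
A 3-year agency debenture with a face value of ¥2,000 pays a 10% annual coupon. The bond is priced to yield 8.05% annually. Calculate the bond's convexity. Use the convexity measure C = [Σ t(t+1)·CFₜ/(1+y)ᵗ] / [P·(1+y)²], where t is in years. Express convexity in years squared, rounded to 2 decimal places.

With y = 0.0805:
  t   CF        PV=CF/(1+0.0805)^t    t·PV        t(t+1)·PV
  1       200.00       185.0995       185.0995         370.1990
  2       200.00       171.3091       342.6182       1,027.8546
  3     2,200.00     1,744.0076     5,232.0227      20,928.0909
  Σ                  2,100.4162     5,759.7404      22,326.1445
P = 2,100.4162.
Convexity = Σ t(t+1)·PV / [P·(1+y)²] = 22,326.1445 / (2,100.4162 × 1.167480) = 9.10456.

9.10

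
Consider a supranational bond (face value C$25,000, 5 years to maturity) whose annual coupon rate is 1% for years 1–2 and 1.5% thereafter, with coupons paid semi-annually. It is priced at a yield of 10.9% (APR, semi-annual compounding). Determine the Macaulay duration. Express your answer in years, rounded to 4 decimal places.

4.8323 years

Periodic yield y = 0.0545. Discount each cash flow and weight by its period:
  t   CF        PV=CF/(1+0.0545)^t    t·PV
  1       125.00       118.5396       118.5396
  2       125.00       112.4131       224.8262
  3       125.00       106.6032       319.8096
  4       125.00       101.0936       404.3744
  5       187.50       143.8031       719.0157
  6       187.50       136.3709       818.2255
  7       187.50       129.3228       905.2598
  8       187.50       122.6390       981.1120
  9       187.50       116.3006     1,046.7055
  10   25,187.50    14,815.5993   148,155.9927
  Σ                 15,902.6852   153,693.8610
Price P = Σ PV = 15,902.6852.
Macaulay duration = Σ(t·PV) / P = 153,693.8610 / 15,902.6852 = 9.66465 half-year periods.
In years: 9.66465 / 2 = 4.83232 years.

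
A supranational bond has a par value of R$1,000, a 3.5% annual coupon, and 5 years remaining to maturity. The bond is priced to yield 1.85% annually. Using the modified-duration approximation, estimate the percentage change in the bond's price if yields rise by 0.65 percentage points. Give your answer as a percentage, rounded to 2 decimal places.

-2.99%

Periodic yield y = 0.0185. Modified duration first:
  t   CF        PV=CF/(1+0.0185)^t    t·PV
  1        35.00        34.3643        34.3643
  2        35.00        33.7401        67.4801
  3        35.00        33.1272        99.3816
  4        35.00        32.5255       130.1020
  5     1,035.00       944.3548     4,721.7739
  Σ                  1,078.1118     5,053.1019
P = 1,078.1118; D_Mac = 4.68699 yrs; D_mod = 4.68699/(1+0.0185) = 4.60186 yrs.
ΔP/P ≈ -D_mod · Δy = -4.60186 × (+0.0065) = -0.029912 = -2.9912%.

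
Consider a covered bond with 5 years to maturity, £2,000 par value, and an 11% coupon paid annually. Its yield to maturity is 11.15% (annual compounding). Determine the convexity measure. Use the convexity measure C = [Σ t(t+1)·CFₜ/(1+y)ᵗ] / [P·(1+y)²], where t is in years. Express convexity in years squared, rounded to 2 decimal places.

With y = 0.1115:
  t   CF        PV=CF/(1+0.1115)^t    t·PV        t(t+1)·PV
  1       220.00       197.9307       197.9307         395.8614
  2       220.00       178.0753       356.1507       1,068.4520
  3       220.00       160.2117       480.6352       1,922.5406
  4       220.00       144.1401       576.5604       2,882.8020
  5     2,220.00     1,308.5962     6,542.9808      39,257.8846
  Σ                  1,988.9540     8,154.2577      45,527.5406
P = 1,988.9540.
Convexity = Σ t(t+1)·PV / [P·(1+y)²] = 45,527.5406 / (1,988.9540 × 1.235432) = 18.52808.

18.53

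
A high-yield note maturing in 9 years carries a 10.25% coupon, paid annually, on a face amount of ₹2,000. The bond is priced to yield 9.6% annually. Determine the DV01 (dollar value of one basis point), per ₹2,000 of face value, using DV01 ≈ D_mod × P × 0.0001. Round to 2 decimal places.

₹1.20

Periodic yield y = 0.096.
  t   CF        PV=CF/(1+0.096)^t    t·PV
  1       205.00       187.0438       187.0438
  2       205.00       170.6604       341.3208
  3       205.00       155.7120       467.1361
  4       205.00       142.0730       568.2921
  5       205.00       129.6287       648.1434
  6       205.00       118.2743       709.6460
  7       205.00       107.9145       755.4018
  8       205.00        98.4622       787.6974
  9     2,205.00       966.3036     8,696.7326
  Σ                  2,076.0726    13,161.4141
P = 2,076.0726; D_Mac = 6.33957 yrs; D_mod = 5.78428 yrs.
DV01 ≈ 5.78428 × 2,076.0726 × 0.0001 = 1.200859.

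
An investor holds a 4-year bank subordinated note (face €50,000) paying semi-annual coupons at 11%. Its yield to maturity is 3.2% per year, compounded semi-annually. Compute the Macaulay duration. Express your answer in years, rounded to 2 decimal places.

Periodic yield y = 0.016. Discount each cash flow and weight by its period:
  t   CF        PV=CF/(1+0.016)^t    t·PV
  1     2,750.00     2,706.6929     2,706.6929
  2     2,750.00     2,664.0678     5,328.1357
  3     2,750.00     2,622.1140     7,866.3420
  4     2,750.00     2,580.8209    10,323.2835
  5     2,750.00     2,540.1780    12,700.8901
  6     2,750.00     2,500.1752    15,001.0513
  7     2,750.00     2,460.8024    17,225.6167
  8    52,750.00    46,459.3148   371,674.5184
  Σ                 64,534.1660   442,826.5306
Price P = Σ PV = 64,534.1660.
Macaulay duration = Σ(t·PV) / P = 442,826.5306 / 64,534.1660 = 6.86189 half-year periods.
In years: 6.86189 / 2 = 3.43095 years.

3.43 years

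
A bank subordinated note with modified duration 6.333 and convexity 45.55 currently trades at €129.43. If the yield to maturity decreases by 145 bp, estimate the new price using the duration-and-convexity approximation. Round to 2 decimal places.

Duration effect: -D_mod·Δy = -6.333 × (-0.0145) = +0.0918285
Convexity effect: ½·C·(Δy)² = 0.5 × 45.55 × (-0.0145)² = +0.00478844375
ΔP/P ≈ +0.0918285 + 0.00478844375 = +0.09661694375
New price ≈ 129.43 × (1 + 0.09661694375) = 141.9351310295625.

€141.94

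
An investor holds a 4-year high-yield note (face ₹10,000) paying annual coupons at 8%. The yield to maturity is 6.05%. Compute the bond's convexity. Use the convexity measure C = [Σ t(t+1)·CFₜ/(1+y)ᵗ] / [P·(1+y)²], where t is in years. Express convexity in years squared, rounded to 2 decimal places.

15.38

With y = 0.0605:
  t   CF        PV=CF/(1+0.0605)^t    t·PV        t(t+1)·PV
  1       800.00       754.3612       754.3612       1,508.7223
  2       800.00       711.3259     1,422.6519       4,267.9556
  3       800.00       670.7458     2,012.2374       8,048.9497
  4    10,800.00     8,538.4898    34,153.9592     170,769.7960
  Σ                 10,674.9227    38,343.2097     184,595.4237
P = 10,674.9227.
Convexity = Σ t(t+1)·PV / [P·(1+y)²] = 184,595.4237 / (10,674.9227 × 1.124660) = 15.37570.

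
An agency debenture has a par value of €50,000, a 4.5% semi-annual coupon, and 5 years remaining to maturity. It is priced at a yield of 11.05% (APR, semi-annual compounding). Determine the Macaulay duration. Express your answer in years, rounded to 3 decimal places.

4.445 years

Periodic yield y = 0.05525. Discount each cash flow and weight by its period:
  t   CF        PV=CF/(1+0.05525)^t    t·PV
  1     1,125.00     1,066.0981     1,066.0981
  2     1,125.00     1,010.2801     2,020.5602
  3     1,125.00       957.3846     2,872.1538
  4     1,125.00       907.2586     3,629.0343
  5     1,125.00       859.7570     4,298.7850
  6     1,125.00       814.7425     4,888.4548
  7     1,125.00       772.0848     5,404.5935
  8     1,125.00       731.6605     5,853.2844
  9     1,125.00       693.3528     6,240.1752
  10   51,125.00    29,859.3062   298,593.0622
  Σ                 37,671.9252   334,866.2016
Price P = Σ PV = 37,671.9252.
Macaulay duration = Σ(t·PV) / P = 334,866.2016 / 37,671.9252 = 8.88901 half-year periods.
In years: 8.88901 / 2 = 4.44451 years.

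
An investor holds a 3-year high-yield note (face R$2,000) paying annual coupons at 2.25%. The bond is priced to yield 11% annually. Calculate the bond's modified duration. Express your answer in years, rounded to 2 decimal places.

2.64 years

Periodic yield y = 0.11. First find Macaulay duration:
  t   CF        PV=CF/(1+0.11)^t    t·PV
  1        45.00        40.5405        40.5405
  2        45.00        36.5230        73.0460
  3     2,045.00     1,495.2864     4,485.8591
  Σ                  1,572.3499     4,599.4457
P = 1,572.3499; Macaulay duration = 4,599.4457 / 1,572.3499 = 2.92520 years.
Modified duration = D_Mac / (1 + y) = 2.92520 / 1.11 = 2.63532 years.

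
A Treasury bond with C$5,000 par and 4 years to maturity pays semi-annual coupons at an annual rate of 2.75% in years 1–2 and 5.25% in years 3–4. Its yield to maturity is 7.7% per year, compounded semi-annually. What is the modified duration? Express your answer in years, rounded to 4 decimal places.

Periodic yield y = 0.0385. First find Macaulay duration:
  t   CF        PV=CF/(1+0.0385)^t    t·PV
  1        68.75        66.2013        66.2013
  2        68.75        63.7470       127.4940
  3        68.75        61.3837       184.1512
  4        68.75        59.1081       236.4322
  5       131.25       108.6593       543.2964
  6       131.25       104.6310       627.7859
  7       131.25       100.7520       705.2642
  8     5,131.25     3,792.8980    30,343.1843
  Σ                  4,357.3803    32,833.8094
P = 4,357.3803; Macaulay duration = 32,833.8094 / 4,357.3803 = 7.53522 half-year periods = 3.76761 years.
Modified duration = D_Mac / (1 + y) = 3.76761 / 1.0385 = 3.62793 years.

3.6279 years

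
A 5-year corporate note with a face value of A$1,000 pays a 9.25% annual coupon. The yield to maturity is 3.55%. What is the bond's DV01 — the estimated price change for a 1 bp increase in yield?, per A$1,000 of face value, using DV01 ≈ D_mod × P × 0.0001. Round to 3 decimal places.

A$0.524

Periodic yield y = 0.0355.
  t   CF        PV=CF/(1+0.0355)^t    t·PV
  1        92.50        89.3288        89.3288
  2        92.50        86.2664       172.5327
  3        92.50        83.3089       249.9267
  4        92.50        80.4528       321.8113
  5     1,092.50       917.6370     4,588.1851
  Σ                  1,256.9940     5,421.7847
P = 1,256.9940; D_Mac = 4.31329 yrs; D_mod = 4.16542 yrs.
DV01 ≈ 4.16542 × 1,256.9940 × 0.0001 = 0.523591.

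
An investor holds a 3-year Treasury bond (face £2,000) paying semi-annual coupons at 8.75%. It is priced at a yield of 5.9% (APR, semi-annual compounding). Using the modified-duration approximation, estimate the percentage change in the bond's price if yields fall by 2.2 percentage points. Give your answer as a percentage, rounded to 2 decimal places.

Periodic yield y = 0.0295. Modified duration first:
  t   CF        PV=CF/(1+0.0295)^t    t·PV
  1        87.50        84.9927        84.9927
  2        87.50        82.5573       165.1146
  3        87.50        80.1916       240.5749
  4        87.50        77.8938       311.5750
  5        87.50        75.6617       378.3087
  6     2,087.50     1,753.3490    10,520.0942
  Σ                  2,154.6461    11,700.6600
P = 2,154.6461; D_Mac = 5.43043 half-year periods = 2.71522 yrs; D_mod = 2.71522/(1+0.0295) = 2.63741 yrs.
ΔP/P ≈ -D_mod · Δy = -2.63741 × (-0.022) = +0.058023 = +5.8023%.

+5.80%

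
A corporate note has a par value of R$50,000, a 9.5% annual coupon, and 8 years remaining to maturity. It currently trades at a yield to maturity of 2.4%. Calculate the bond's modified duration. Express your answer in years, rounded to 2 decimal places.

6.21 years

Periodic yield y = 0.024. First find Macaulay duration:
  t   CF        PV=CF/(1+0.024)^t    t·PV
  1     4,750.00     4,638.6719     4,638.6719
  2     4,750.00     4,529.9530     9,059.9060
  3     4,750.00     4,423.7822    13,271.3467
  4     4,750.00     4,320.0998    17,280.3993
  5     4,750.00     4,218.8475    21,094.2375
  6     4,750.00     4,119.9683    24,719.8095
  7     4,750.00     4,023.4065    28,163.8455
  8    54,750.00    45,288.1385   362,305.1083
  Σ                 75,562.8677   480,533.3247
P = 75,562.8677; Macaulay duration = 480,533.3247 / 75,562.8677 = 6.35938 years.
Modified duration = D_Mac / (1 + y) = 6.35938 / 1.024 = 6.21034 years.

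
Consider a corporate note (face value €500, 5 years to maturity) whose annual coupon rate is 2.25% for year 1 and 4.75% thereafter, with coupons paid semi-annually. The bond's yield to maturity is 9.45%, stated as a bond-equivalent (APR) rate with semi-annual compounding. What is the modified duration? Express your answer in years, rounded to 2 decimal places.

4.35 years

Periodic yield y = 0.04725. First find Macaulay duration:
  t   CF        PV=CF/(1+0.04725)^t    t·PV
  1        5.625         5.3712         5.3712
  2        5.625         5.1289        10.2577
  3       11.875        10.3391        31.0173
  4       11.875         9.8726        39.4905
  5       11.875         9.4272        47.1359
  6       11.875         9.0018        54.0111
  7       11.875         8.5957        60.1699
  8       11.875         8.2079        65.6630
  9       11.875         7.8375        70.5379
  10     511.875       322.5969     3,225.9693
  Σ                    396.3789     3,609.6237
P = 396.3789; Macaulay duration = 3,609.6237 / 396.3789 = 9.10650 half-year periods = 4.55325 years.
Modified duration = D_Mac / (1 + y) = 4.55325 / 1.04725 = 4.34782 years.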